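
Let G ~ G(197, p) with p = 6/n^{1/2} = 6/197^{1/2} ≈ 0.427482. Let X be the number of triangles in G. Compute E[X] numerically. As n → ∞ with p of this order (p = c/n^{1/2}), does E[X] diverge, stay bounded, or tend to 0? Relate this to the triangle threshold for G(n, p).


Number of potential triangles: C(197, 3) = 1254890.
Each occurs with probability p³ ≈ (0.427482)³ ≈ 7.81185929e-02.
By linearity: E[X] = C(197, 3)·p³ ≈ 1254890 · 7.81185929e-02 ≈ 98030.241019.
Since α = 1/2 < 1, p = c/n^{1/2} ≫ 1/n is above the triangle threshold p ~ 1/n. Asymptotically E[X] ~ (c³/6)·n^{3(1−α)} = (6³/6)·n^{1.5} → ∞; triangles are abundant w.h.p.

E[X] ≈ 98030.241019; in regime p = Θ(1/n^{1/2}) E[X] diverges (above the triangle threshold p ~ 1/n).


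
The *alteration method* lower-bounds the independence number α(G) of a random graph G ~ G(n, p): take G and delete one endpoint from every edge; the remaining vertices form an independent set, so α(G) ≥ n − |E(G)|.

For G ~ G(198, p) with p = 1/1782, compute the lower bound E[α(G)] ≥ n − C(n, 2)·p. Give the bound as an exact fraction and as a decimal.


E[|E(G)|] = C(198, 2)·p = 19503 · (1/1782) = 197/18.
E[α(G)] ≥ n − E[|E(G)|] = 198 − 197/18 = 3367/18.
Numerically: ≈ 187.056.
(This is only a lower bound; the true E[α(G)] may be larger.)

E[α(G)] ≥ 3367/18 ≈ 187.056.


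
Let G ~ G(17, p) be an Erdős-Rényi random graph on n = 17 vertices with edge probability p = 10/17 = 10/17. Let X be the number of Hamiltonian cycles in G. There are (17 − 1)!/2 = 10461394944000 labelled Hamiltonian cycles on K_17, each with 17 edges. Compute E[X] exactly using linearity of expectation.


K_17 has (17 − 1)!/2 = 10461394944000 labelled Hamiltonian cycles.
For each such Hamiltonian cycle H, let X_H = 1 if all 17 edges of H are present in G. Then P[X_H = 1] = p^{17} = (10/17)^{17} = 100000000000000000/827240261886336764177.
Summing the indicators: E[X] = Σ_H E[X_H] = 10461394944000 · p^{17} = 10461394944000 · 100000000000000000/827240261886336764177 = 1046139494400000000000000000000/827240261886336764177.
Numerically: E[X] ≈ 1.2646e+09.

E[X] = 10461394944000 · (10/17)^{17} = 1046139494400000000000000000000/827240261886336764177 ≈ 1.2646e+09.


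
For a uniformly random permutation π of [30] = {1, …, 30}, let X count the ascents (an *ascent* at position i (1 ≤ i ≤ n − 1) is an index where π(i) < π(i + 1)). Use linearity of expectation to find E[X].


Write X = Σ X_I over i = 1, …, 29, with X_I the indicator of one ascent.
There are 29 indicators.
For each fixed i, the pair (π(i), π(i+1)) is a uniformly random ordered pair of distinct values from {1, …, 30}; by symmetry P[π(i) < π(i+1)] = 1/2.
By linearity: E[X] = 29 · (1/2) = (30 − 1) · (1/2) = 29/2 ≈ 14.50000.

E[X] = 29/2 = 14.50000.


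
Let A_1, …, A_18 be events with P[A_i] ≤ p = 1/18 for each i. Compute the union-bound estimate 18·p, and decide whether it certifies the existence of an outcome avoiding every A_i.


Union bound: P[∪_{i=1}^{18} A_i] ≤ Σ_i P[A_i] ≤ 18·p = 18·(1/18) = 1.
Numerically: 1 ≈ 1.0000.
Is 1 < 1? NO.
Since the bound 1 is ≥ 1, the union bound is uninformative here; it does NOT by itself certify existence.

18·p = 1 ≈ 1.0000; existence NOT certified by the union bound.


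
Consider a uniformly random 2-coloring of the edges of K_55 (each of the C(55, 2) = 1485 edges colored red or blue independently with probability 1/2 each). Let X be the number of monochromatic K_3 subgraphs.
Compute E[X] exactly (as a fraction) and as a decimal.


Let X = Σ_S X_S over the C(55, 3) = 26235 subsets S of size 3, where X_S = 1 if the K_3 on S is monochromatic.
For a fixed S, the K_3 on S has C(3, 2) = 3 edges. P[all 3 edges red] = (1/2)^3, and likewise for blue, so P[monochromatic] = 2·(1/2)^3 = 2^{1 − 3} = 1/4.
By linearity: E[X] = C(55, 3) · 2^{1 − 3} = 26235 · 1/4 = 26235/4.
Numerically: E[X] ≈ 6558.750.

E[X] = C(55,3)·2^(1−C(3,2)) = 26235/4 ≈ 6558.750.


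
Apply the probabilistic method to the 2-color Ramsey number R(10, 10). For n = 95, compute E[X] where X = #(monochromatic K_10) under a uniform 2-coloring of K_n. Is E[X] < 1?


E[X] = C(95, 10) · 2^{1 − 45} = 10104934117421 · 2^{−44} = 10104934117421/17592186044416.
As a reduced fraction: E[X] = 10104934117421/17592186044416 ≈ 0.5743990.
Is E[X] < 1? YES.
Since E[X] < 1, there exists a 2-coloring of K_{95} with no monochromatic K_10; hence R(10, 10) > 95.

E[X] = 10104934117421/17592186044416 ≈ 0.5743990; E[X] < 1, so R(10, 10) > 95.


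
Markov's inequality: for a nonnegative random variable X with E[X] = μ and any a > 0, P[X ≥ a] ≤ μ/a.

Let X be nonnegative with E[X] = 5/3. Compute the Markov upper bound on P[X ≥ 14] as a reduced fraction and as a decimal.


μ = E[X] = 5/3, a = 14.
Markov: P[X ≥ 14] ≤ μ/a = (5/3)/14 = 5/42.
Numerically: ≈ 0.11905.
(Since a = 14 > μ = 1.66667, the bound 5/42 is < 1 and informative.)

P[X ≥ 14] ≤ 5/42 ≈ 0.11905.


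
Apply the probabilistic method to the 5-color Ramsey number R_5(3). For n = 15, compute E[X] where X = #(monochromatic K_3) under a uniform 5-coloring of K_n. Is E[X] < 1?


E[X] = C(15, 3) · 5^{1 − 3} = 455 · 5^{−2} = 455/25.
As a reduced fraction: E[X] = 91/5 ≈ 18.200.
Is E[X] < 1? NO.
Since E[X] ≥ 1, the first-moment bound is inconclusive at n = 15; it does NOT by itself certify R_5(3) > 15.

E[X] = 91/5 ≈ 18.200; E[X] ≥ 1; first-moment method inconclusive here.


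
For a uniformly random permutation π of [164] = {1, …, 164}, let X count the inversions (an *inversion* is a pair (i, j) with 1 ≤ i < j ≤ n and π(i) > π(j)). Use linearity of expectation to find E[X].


Write X = Σ X_I over the C(164, 2) = 13366 pairs i < j, with X_I the indicator of one inversion.
There are 13366 indicators.
For each fixed pair i < j, the values π(i) and π(j) are two distinct elements of {1, …, 164} in uniformly random order; by symmetry P[π(i) > π(j)] = 1/2.
By linearity: E[X] = 13366 · (1/2) = C(164, 2) · (1/2) = 13366/2 = 6683 ≈ 6683.00000.

E[X] = 6683 = 6683.00000.


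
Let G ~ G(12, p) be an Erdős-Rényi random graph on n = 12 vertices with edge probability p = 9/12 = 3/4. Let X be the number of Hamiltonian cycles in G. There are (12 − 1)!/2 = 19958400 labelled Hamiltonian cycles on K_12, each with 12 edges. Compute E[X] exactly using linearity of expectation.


K_12 has (12 − 1)!/2 = 19958400 labelled Hamiltonian cycles.
For each such Hamiltonian cycle H, let X_H = 1 if all 12 edges of H are present in G. Then P[X_H = 1] = p^{12} = (3/4)^{12} = 531441/16777216.
Summing the indicators: E[X] = Σ_H E[X_H] = 19958400 · p^{12} = 19958400 · 531441/16777216 = 82864937925/131072.
Numerically: E[X] ≈ 6.322e+05.

E[X] = 19958400 · (3/4)^{12} = 82864937925/131072 ≈ 6.322e+05.


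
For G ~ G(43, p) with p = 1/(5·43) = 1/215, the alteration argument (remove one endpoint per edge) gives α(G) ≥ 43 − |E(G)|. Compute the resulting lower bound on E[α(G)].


E[|E(G)|] = C(43, 2)·p = 903 · (1/215) = 21/5.
E[α(G)] ≥ n − E[|E(G)|] = 43 − 21/5 = 194/5.
Numerically: ≈ 38.800000.
(This is only a lower bound; the true E[α(G)] may be larger.)

E[α(G)] ≥ 194/5 ≈ 38.800000.


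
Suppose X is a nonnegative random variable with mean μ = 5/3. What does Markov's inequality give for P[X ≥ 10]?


μ = E[X] = 5/3, a = 10.
Markov: P[X ≥ 10] ≤ μ/a = (5/3)/10 = 1/6.
Numerically: ≈ 0.1667.
(Since a = 10 > μ = 1.6667, the bound 1/6 is < 1 and informative.)

P[X ≥ 10] ≤ 1/6 ≈ 0.1667.


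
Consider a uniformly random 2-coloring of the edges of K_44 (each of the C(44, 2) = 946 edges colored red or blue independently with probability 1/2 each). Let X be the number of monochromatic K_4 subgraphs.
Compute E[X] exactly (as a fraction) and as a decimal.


Let X = Σ_S X_S over the C(44, 4) = 135751 subsets S of size 4, where X_S = 1 if the K_4 on S is monochromatic.
For a fixed S, the K_4 on S has C(4, 2) = 6 edges. P[all 6 edges red] = (1/2)^6, and likewise for blue, so P[monochromatic] = 2·(1/2)^6 = 2^{1 − 6} = 1/32.
Summing: E[X] = C(44, 4) · 2^{1 − 6} = 135751 · 1/32 = 135751/32.
Numerically: E[X] ≈ 4242.219.

E[X] = C(44,4)·2^(1−C(4,2)) = 135751/32 ≈ 4242.219.


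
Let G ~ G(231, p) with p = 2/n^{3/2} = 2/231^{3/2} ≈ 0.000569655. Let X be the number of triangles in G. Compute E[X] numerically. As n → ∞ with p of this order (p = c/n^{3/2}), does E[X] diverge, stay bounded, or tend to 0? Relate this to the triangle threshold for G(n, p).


Number of potential triangles: C(231, 3) = 2027795.
Each occurs with probability p³ ≈ (0.000569655)³ ≈ 1.84857075e-10.
By linearity: E[X] = C(231, 3)·p³ ≈ 2027795 · 1.84857075e-10 ≈ 0.000375.
Since α = 3/2 > 1, p = c/n^{3/2} = o(1/n) is below the triangle threshold p ~ 1/n. Asymptotically E[X] ~ (c³/6)·n^{3(1−α)} = (2³/6)·n^{-1.5} → 0, so by Markov's inequality G has no triangles w.h.p.

E[X] ≈ 0.000375; in regime p = Θ(1/n^{3/2}) E[X] tends to 0 (below the triangle threshold p ~ 1/n).


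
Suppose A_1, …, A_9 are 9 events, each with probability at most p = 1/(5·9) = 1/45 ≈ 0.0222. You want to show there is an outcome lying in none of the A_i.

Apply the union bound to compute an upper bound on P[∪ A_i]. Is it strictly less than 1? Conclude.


Union bound: P[∪_{i=1}^{9} A_i] ≤ Σ_i P[A_i] ≤ 9·p = 9·(1/45) = 1/5.
Numerically: 1/5 ≈ 0.2000.
Is 1/5 < 1? YES.
Since P[∪ A_i] ≤ 1/5 < 1, the complement has P[∩ A_i^c] ≥ 1 − 1/5 = 4/5 > 0, so some outcome avoids every A_i.

9·p = 1/5 ≈ 0.2000; existence CERTIFIED by the union bound.


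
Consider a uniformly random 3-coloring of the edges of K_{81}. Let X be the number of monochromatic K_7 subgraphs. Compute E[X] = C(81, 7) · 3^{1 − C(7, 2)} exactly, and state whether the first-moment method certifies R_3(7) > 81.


E[X] = C(81, 7) · 3^{1 − 21} = 3477216600 · 3^{−20} = 3477216600/3486784401.
As a reduced fraction: E[X] = 42928600/43046721 ≈ 0.9973.
Is E[X] < 1? YES.
Since E[X] < 1, there exists a 3-coloring of K_{81} with no monochromatic K_7; hence R_3(7) > 81.

E[X] = 42928600/43046721 ≈ 0.9973; E[X] < 1, so R_3(7) > 81.


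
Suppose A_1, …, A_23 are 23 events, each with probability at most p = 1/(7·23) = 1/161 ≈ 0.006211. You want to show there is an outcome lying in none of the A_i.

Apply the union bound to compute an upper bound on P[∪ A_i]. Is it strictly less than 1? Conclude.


Union bound: P[∪_{i=1}^{23} A_i] ≤ Σ_i P[A_i] ≤ 23·p = 23·(1/161) = 1/7.
Numerically: 1/7 ≈ 0.142857.
Is 1/7 < 1? YES.
Since P[∪ A_i] ≤ 1/7 < 1, the complement has P[∩ A_i^c] ≥ 1 − 1/7 = 6/7 > 0, so some outcome avoids every A_i.

23·p = 1/7 ≈ 0.142857; existence CERTIFIED by the union bound.


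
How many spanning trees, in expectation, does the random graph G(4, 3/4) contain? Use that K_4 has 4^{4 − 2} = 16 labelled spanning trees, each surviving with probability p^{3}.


K_4 has 4^{4 − 2} = 16 labelled spanning trees.
For each such spanning tree H, let X_H = 1 if all 3 edges of H are present in G. Then P[X_H = 1] = p^{3} = (3/4)^{3} = 27/64.
By linearity: E[X] = Σ_H E[X_H] = 16 · p^{3} = 16 · 27/64 = 27/4.
Numerically: E[X] ≈ 6.75.

E[X] = 16 · (3/4)^{3} = 27/4 ≈ 6.75.


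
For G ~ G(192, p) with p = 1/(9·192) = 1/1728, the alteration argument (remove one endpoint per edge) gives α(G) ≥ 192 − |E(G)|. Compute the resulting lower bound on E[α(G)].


E[|E(G)|] = C(192, 2)·p = 18336 · (1/1728) = 191/18.
E[α(G)] ≥ n − E[|E(G)|] = 192 − 191/18 = 3265/18.
Numerically: ≈ 181.388889.
(This is only a lower bound; the true E[α(G)] may be larger.)

E[α(G)] ≥ 3265/18 ≈ 181.388889.


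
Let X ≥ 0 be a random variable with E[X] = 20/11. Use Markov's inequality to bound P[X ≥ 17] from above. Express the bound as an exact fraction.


μ = E[X] = 20/11, a = 17.
Markov: P[X ≥ 17] ≤ μ/a = (20/11)/17 = 20/187.
Numerically: ≈ 0.107.
(Since a = 17 > μ = 1.818, the bound 20/187 is < 1 and informative.)

P[X ≥ 17] ≤ 20/187 ≈ 0.107.


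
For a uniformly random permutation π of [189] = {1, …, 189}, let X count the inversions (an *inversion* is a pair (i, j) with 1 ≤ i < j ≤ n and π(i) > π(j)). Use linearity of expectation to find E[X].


Write X = Σ X_I over the C(189, 2) = 17766 pairs i < j, with X_I the indicator of one inversion.
There are 17766 indicators.
For each fixed pair i < j, the values π(i) and π(j) are two distinct elements of {1, …, 189} in uniformly random order; by symmetry P[π(i) > π(j)] = 1/2.
By linearity: E[X] = 17766 · (1/2) = C(189, 2) · (1/2) = 17766/2 = 8883 ≈ 8883.000.

E[X] = 8883 = 8883.000.


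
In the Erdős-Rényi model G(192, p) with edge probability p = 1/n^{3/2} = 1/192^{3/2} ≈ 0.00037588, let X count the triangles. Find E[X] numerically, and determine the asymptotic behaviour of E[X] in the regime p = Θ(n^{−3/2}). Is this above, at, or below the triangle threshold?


Number of potential triangles: C(192, 3) = 1161280.
Each occurs with probability p³ ≈ (0.00037588)³ ≈ 5.3106108e-11.
By linearity: E[X] = C(192, 3)·p³ ≈ 1161280 · 5.3106108e-11 ≈ 0.00006.
Since α = 3/2 > 1, p = c/n^{3/2} = o(1/n) is below the triangle threshold p ~ 1/n. Asymptotically E[X] ~ (c³/6)·n^{3(1−α)} = (1³/6)·n^{-1.5} → 0, so by Markov's inequality G has no triangles w.h.p.

E[X] ≈ 0.00006; in regime p = Θ(1/n^{3/2}) E[X] tends to 0 (below the triangle threshold p ~ 1/n).


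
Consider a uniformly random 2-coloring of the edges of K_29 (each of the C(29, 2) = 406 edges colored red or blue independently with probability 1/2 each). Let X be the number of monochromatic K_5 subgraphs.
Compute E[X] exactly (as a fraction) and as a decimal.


Let X = Σ_S X_S over the C(29, 5) = 118755 subsets S of size 5, where X_S = 1 if the K_5 on S is monochromatic.
For a fixed S, the K_5 on S has C(5, 2) = 10 edges. P[all 10 edges red] = (1/2)^10, and likewise for blue, so P[monochromatic] = 2·(1/2)^10 = 2^{1 − 10} = 1/512.
Summing: E[X] = C(29, 5) · 2^{1 − 10} = 118755 · 1/512 = 118755/512.
Numerically: E[X] ≈ 231.9434.

E[X] = C(29,5)·2^(1−C(5,2)) = 118755/512 ≈ 231.9434.


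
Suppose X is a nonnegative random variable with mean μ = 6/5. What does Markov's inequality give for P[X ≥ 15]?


μ = E[X] = 6/5, a = 15.
Markov: P[X ≥ 15] ≤ μ/a = (6/5)/15 = 2/25.
Numerically: ≈ 0.0800.
(Since a = 15 > μ = 1.2000, the bound 2/25 is < 1 and informative.)

P[X ≥ 15] ≤ 2/25 ≈ 0.0800.


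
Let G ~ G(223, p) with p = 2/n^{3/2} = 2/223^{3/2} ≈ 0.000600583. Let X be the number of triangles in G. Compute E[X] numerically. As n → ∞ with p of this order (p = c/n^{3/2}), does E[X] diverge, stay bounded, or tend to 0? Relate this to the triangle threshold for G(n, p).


Number of potential triangles: C(223, 3) = 1823471.
Each occurs with probability p³ ≈ (0.000600583)³ ≈ 2.16629752e-10.
By linearity: E[X] = C(223, 3)·p³ ≈ 1823471 · 2.16629752e-10 ≈ 0.000395.
Since α = 3/2 > 1, p = c/n^{3/2} = o(1/n) is below the triangle threshold p ~ 1/n. Asymptotically E[X] ~ (c³/6)·n^{3(1−α)} = (2³/6)·n^{-1.5} → 0, so by Markov's inequality G has no triangles w.h.p.

E[X] ≈ 0.000395; in regime p = Θ(1/n^{3/2}) E[X] tends to 0 (below the triangle threshold p ~ 1/n).


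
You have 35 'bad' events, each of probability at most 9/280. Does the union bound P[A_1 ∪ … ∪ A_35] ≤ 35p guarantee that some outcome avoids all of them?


Union bound: P[∪_{i=1}^{35} A_i] ≤ Σ_i P[A_i] ≤ 35·p = 35·(9/280) = 9/8.
Numerically: 9/8 ≈ 1.125.
Is 9/8 < 1? NO.
Since the bound 9/8 is ≥ 1, the union bound is uninformative here; it does NOT by itself certify existence.

35·p = 9/8 ≈ 1.125; existence NOT certified by the union bound.


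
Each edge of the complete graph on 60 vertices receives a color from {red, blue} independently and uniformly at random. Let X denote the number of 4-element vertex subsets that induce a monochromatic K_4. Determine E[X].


Let X = Σ_S X_S over the C(60, 4) = 487635 subsets S of size 4, where X_S = 1 if the K_4 on S is monochromatic.
For a fixed S, the K_4 on S has C(4, 2) = 6 edges. P[all 6 edges red] = (1/2)^6, and likewise for blue, so P[monochromatic] = 2·(1/2)^6 = 2^{1 − 6} = 1/32.
By linearity: E[X] = C(60, 4) · 2^{1 − 6} = 487635 · 1/32 = 487635/32.
Numerically: E[X] ≈ 15238.593750.

E[X] = C(60,4)·2^(1−C(4,2)) = 487635/32 ≈ 15238.593750.


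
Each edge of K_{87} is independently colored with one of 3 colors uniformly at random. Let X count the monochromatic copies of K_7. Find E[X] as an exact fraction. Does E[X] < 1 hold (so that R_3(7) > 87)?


E[X] = C(87, 7) · 3^{1 − 21} = 5843355957 · 3^{−20} = 5843355957/3486784401.
As a reduced fraction: E[X] = 72140197/43046721 ≈ 1.6759.
Is E[X] < 1? NO.
Since E[X] ≥ 1, the first-moment bound is inconclusive at n = 87; it does NOT by itself certify R_3(7) > 87.

E[X] = 72140197/43046721 ≈ 1.6759; E[X] ≥ 1; first-moment method inconclusive here.


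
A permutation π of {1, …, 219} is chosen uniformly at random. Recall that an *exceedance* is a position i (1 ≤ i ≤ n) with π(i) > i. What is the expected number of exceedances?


Write X = Σ_{i=1}^{219} X_i, where X_i = 1_{π(i) > i}.
For each fixed i, π(i) is uniform over {1, …, 219} (marginal of a uniform permutation), so P[π(i) > i] = (n − i)/n. Summing: Σ_{i=1}^{219} (n − i)/n = (0 + 1 + … + 218)/219 = 219(219 − 1)/(2·219) = (219 − 1)/2.
Hence E[X] = Σ_{i=1}^{219} (219 − i)/219 = 109 ≈ 109.0000.

E[X] = 109 = 109.0000.


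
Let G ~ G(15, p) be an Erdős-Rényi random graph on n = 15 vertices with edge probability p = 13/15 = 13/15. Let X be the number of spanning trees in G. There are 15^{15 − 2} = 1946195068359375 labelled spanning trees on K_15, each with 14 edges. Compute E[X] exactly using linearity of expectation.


K_15 has 15^{15 − 2} = 1946195068359375 labelled spanning trees.
For each such spanning tree H, let X_H = 1 if all 14 edges of H are present in G. Then P[X_H = 1] = p^{14} = (13/15)^{14} = 3937376385699289/29192926025390625.
By linearity: E[X] = Σ_H E[X_H] = 1946195068359375 · p^{14} = 1946195068359375 · 3937376385699289/29192926025390625 = 3937376385699289/15.
Numerically: E[X] ≈ 2.625e+14.

E[X] = 1946195068359375 · (13/15)^{14} = 3937376385699289/15 ≈ 2.625e+14.


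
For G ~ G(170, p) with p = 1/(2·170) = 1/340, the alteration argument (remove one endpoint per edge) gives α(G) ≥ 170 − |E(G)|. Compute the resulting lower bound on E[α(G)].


E[|E(G)|] = C(170, 2)·p = 14365 · (1/340) = 169/4.
E[α(G)] ≥ n − E[|E(G)|] = 170 − 169/4 = 511/4.
Numerically: ≈ 127.750000.
(This is only a lower bound; the true E[α(G)] may be larger.)

E[α(G)] ≥ 511/4 ≈ 127.750000.


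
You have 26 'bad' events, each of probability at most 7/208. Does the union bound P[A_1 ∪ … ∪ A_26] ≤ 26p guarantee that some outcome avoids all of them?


Union bound: P[∪_{i=1}^{26} A_i] ≤ Σ_i P[A_i] ≤ 26·p = 26·(7/208) = 7/8.
Numerically: 7/8 ≈ 0.8750000.
Is 7/8 < 1? YES.
Since P[∪ A_i] ≤ 7/8 < 1, the complement has P[∩ A_i^c] ≥ 1 − 7/8 = 1/8 > 0, so some outcome avoids every A_i.

26·p = 7/8 ≈ 0.8750000; existence CERTIFIED by the union bound.


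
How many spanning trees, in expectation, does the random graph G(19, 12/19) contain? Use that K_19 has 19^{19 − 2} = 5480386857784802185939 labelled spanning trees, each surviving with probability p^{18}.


K_19 has 19^{19 − 2} = 5480386857784802185939 labelled spanning trees.
For each such spanning tree H, let X_H = 1 if all 18 edges of H are present in G. Then P[X_H = 1] = p^{18} = (12/19)^{18} = 26623333280885243904/104127350297911241532841.
By linearity: E[X] = Σ_H E[X_H] = 5480386857784802185939 · p^{18} = 5480386857784802185939 · 26623333280885243904/104127350297911241532841 = 26623333280885243904/19.
Numerically: E[X] ≈ 1.4012e+18.

E[X] = 5480386857784802185939 · (12/19)^{18} = 26623333280885243904/19 ≈ 1.4012e+18.


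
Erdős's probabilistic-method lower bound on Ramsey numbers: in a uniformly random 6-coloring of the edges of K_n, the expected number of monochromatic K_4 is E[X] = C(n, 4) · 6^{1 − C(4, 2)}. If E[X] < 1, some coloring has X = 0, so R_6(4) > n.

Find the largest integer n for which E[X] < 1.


We need C(n, 4) · 6^{1 − 6} < 1, i.e. C(n, 4) < 6^{6 − 1} = 7776.
Check values of n near the boundary:
  n = 20: C(20, 4) = 4845; 4845 < 7776? YES
  n = 21: C(21, 4) = 5985; 5985 < 7776? YES
  n = 22: C(22, 4) = 7315; 7315 < 7776? YES
  n = 23: C(23, 4) = 8855; 8855 < 7776? NO
  n = 24: C(24, 4) = 10626; 10626 < 7776? NO
The largest n with C(n, 4) < 7776 is n = 22 (where E[X] = 7315/7776 ≈ 0.9407). Hence R_6(4) > 22, i.e. R_6(4) ≥ 23.

Largest n = 22; hence R_6(4) > 22.


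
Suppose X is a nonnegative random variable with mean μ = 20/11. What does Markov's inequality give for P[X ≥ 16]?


μ = E[X] = 20/11, a = 16.
Markov: P[X ≥ 16] ≤ μ/a = (20/11)/16 = 5/44.
Numerically: ≈ 0.1136.
(Since a = 16 > μ = 1.8182, the bound 5/44 is < 1 and informative.)

P[X ≥ 16] ≤ 5/44 ≈ 0.1136.


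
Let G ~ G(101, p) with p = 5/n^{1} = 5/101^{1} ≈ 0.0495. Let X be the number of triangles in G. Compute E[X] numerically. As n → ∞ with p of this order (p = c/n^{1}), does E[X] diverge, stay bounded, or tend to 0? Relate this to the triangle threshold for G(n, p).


Number of potential triangles: C(101, 3) = 166650.
Each occurs with probability p³ ≈ (0.0495)³ ≈ 1.213238e-04.
By linearity: E[X] = C(101, 3)·p³ ≈ 166650 · 1.213238e-04 ≈ 20.2186.
Here α = 1, so p = 5/n is exactly at the triangle threshold p ~ 1/n. Asymptotically E[X] → c³/6 = 5³/6 = 125/6 ≈ 20.8333, a bounded constant. In this regime the triangle count is asymptotically Poisson(c³/6).

E[X] ≈ 20.2186; in regime p = Θ(1/n^{1}) E[X] stays bounded (at the triangle threshold p ~ 1/n).


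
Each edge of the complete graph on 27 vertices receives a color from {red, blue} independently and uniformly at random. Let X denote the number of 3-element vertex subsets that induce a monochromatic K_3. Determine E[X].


Let X = Σ_S X_S over the C(27, 3) = 2925 subsets S of size 3, where X_S = 1 if the K_3 on S is monochromatic.
For a fixed S, the K_3 on S has C(3, 2) = 3 edges. P[all 3 edges red] = (1/2)^3, and likewise for blue, so P[monochromatic] = 2·(1/2)^3 = 2^{1 − 3} = 1/4.
Summing: E[X] = C(27, 3) · 2^{1 − 3} = 2925 · 1/4 = 2925/4.
Numerically: E[X] ≈ 731.2500.

E[X] = C(27,3)·2^(1−C(3,2)) = 2925/4 ≈ 731.2500.


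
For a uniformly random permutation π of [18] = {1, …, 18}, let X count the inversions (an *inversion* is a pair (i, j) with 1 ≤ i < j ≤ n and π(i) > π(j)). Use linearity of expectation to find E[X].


Write X = Σ X_I over the C(18, 2) = 153 pairs i < j, with X_I the indicator of one inversion.
There are 153 indicators.
For each fixed pair i < j, the values π(i) and π(j) are two distinct elements of {1, …, 18} in uniformly random order; by symmetry P[π(i) > π(j)] = 1/2.
By linearity: E[X] = 153 · (1/2) = C(18, 2) · (1/2) = 153/2 = 153/2 ≈ 76.500000.

E[X] = 153/2 = 76.500000.


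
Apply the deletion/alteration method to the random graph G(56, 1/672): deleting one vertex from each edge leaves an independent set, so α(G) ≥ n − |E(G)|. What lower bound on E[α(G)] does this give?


E[|E(G)|] = C(56, 2)·p = 1540 · (1/672) = 55/24.
E[α(G)] ≥ n − E[|E(G)|] = 56 − 55/24 = 1289/24.
Numerically: ≈ 53.7083.
(This is only a lower bound; the true E[α(G)] may be larger.)

E[α(G)] ≥ 1289/24 ≈ 53.7083.


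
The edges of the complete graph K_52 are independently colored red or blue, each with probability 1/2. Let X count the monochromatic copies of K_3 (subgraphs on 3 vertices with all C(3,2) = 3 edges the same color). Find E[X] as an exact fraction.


Let X = Σ_S X_S over the C(52, 3) = 22100 subsets S of size 3, where X_S = 1 if the K_3 on S is monochromatic.
For a fixed S, the K_3 on S has C(3, 2) = 3 edges. P[all 3 edges red] = (1/2)^3, and likewise for blue, so P[monochromatic] = 2·(1/2)^3 = 2^{1 − 3} = 1/4.
By linearity: E[X] = C(52, 3) · 2^{1 − 3} = 22100 · 1/4 = 5525.
Numerically: E[X] ≈ 5525.000.

E[X] = C(52,3)·2^(1−C(3,2)) = 5525 ≈ 5525.000.


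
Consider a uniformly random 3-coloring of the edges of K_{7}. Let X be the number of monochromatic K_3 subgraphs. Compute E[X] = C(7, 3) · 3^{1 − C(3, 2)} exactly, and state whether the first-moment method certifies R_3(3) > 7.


E[X] = C(7, 3) · 3^{1 − 3} = 35 · 3^{−2} = 35/9.
As a reduced fraction: E[X] = 35/9 ≈ 3.88889.
Is E[X] < 1? NO.
Since E[X] ≥ 1, the first-moment bound is inconclusive at n = 7; it does NOT by itself certify R_3(3) > 7.

E[X] = 35/9 ≈ 3.88889; E[X] ≥ 1; first-moment method inconclusive here.


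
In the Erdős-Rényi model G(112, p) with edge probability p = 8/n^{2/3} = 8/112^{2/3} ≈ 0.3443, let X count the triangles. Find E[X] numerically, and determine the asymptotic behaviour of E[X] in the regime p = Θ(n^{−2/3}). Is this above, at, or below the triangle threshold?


Number of potential triangles: C(112, 3) = 227920.
Each occurs with probability p³ ≈ (0.3443)³ ≈ 4.081633e-02.
By linearity: E[X] = C(112, 3)·p³ ≈ 227920 · 4.081633e-02 ≈ 9302.8571.
Since α = 2/3 < 1, p = c/n^{2/3} ≫ 1/n is above the triangle threshold p ~ 1/n. Asymptotically E[X] ~ (c³/6)·n^{3(1−α)} = (8³/6)·n^{1} → ∞; triangles are abundant w.h.p.

E[X] ≈ 9302.8571; in regime p = Θ(1/n^{2/3}) E[X] diverges (above the triangle threshold p ~ 1/n).


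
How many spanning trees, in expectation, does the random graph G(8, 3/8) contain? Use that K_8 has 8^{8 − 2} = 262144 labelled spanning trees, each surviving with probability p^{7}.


K_8 has 8^{8 − 2} = 262144 labelled spanning trees.
For each such spanning tree H, let X_H = 1 if all 7 edges of H are present in G. Then P[X_H = 1] = p^{7} = (3/8)^{7} = 2187/2097152.
By linearity of expectation: E[X] = Σ_H E[X_H] = 262144 · p^{7} = 262144 · 2187/2097152 = 2187/8.
Numerically: E[X] ≈ 273.38.

E[X] = 262144 · (3/8)^{7} = 2187/8 ≈ 273.38.


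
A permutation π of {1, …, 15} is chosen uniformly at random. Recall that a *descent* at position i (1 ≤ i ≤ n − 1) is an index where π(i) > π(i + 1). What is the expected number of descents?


Write X = Σ X_I over i = 1, …, 14, with X_I the indicator of one descent.
There are 14 indicators.
For each fixed i, the pair (π(i), π(i+1)) is a uniformly random ordered pair of distinct values from {1, …, 15}; by symmetry P[π(i) > π(i+1)] = 1/2.
By linearity: E[X] = 14 · (1/2) = (15 − 1) · (1/2) = 7 ≈ 7.0000.

E[X] = 7 = 7.0000.


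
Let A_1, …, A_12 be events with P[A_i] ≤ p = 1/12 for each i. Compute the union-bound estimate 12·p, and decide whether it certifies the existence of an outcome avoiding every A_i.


Union bound: P[∪_{i=1}^{12} A_i] ≤ Σ_i P[A_i] ≤ 12·p = 12·(1/12) = 1.
Numerically: 1 ≈ 1.000.
Is 1 < 1? NO.
Since the bound 1 is ≥ 1, the union bound is uninformative here; it does NOT by itself certify existence.

12·p = 1 ≈ 1.000; existence NOT certified by the union bound.


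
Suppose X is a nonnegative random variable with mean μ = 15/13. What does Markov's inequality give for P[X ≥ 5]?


μ = E[X] = 15/13, a = 5.
Markov: P[X ≥ 5] ≤ μ/a = (15/13)/5 = 3/13.
Numerically: ≈ 0.230769.
(Since a = 5 > μ = 1.153846, the bound 3/13 is < 1 and informative.)

P[X ≥ 5] ≤ 3/13 ≈ 0.230769.


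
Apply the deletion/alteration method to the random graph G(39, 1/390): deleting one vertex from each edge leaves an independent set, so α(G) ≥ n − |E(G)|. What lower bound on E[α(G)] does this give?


E[|E(G)|] = C(39, 2)·p = 741 · (1/390) = 19/10.
E[α(G)] ≥ n − E[|E(G)|] = 39 − 19/10 = 371/10.
Numerically: ≈ 37.100000.
(This is only a lower bound; the true E[α(G)] may be larger.)

E[α(G)] ≥ 371/10 ≈ 37.100000.


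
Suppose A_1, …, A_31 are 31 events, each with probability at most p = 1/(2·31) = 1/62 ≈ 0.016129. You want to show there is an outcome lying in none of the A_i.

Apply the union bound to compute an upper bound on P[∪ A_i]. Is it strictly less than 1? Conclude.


Union bound: P[∪_{i=1}^{31} A_i] ≤ Σ_i P[A_i] ≤ 31·p = 31·(1/62) = 1/2.
Numerically: 1/2 ≈ 0.500000.
Is 1/2 < 1? YES.
Since P[∪ A_i] ≤ 1/2 < 1, the complement has P[∩ A_i^c] ≥ 1 − 1/2 = 1/2 > 0, so some outcome avoids every A_i.

31·p = 1/2 ≈ 0.500000; existence CERTIFIED by the union bound.


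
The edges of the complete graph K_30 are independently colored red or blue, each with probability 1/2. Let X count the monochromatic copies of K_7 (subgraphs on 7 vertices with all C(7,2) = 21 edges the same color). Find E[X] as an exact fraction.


Let X = Σ_S X_S over the C(30, 7) = 2035800 subsets S of size 7, where X_S = 1 if the K_7 on S is monochromatic.
For a fixed S, the K_7 on S has C(7, 2) = 21 edges. P[all 21 edges red] = (1/2)^21, and likewise for blue, so P[monochromatic] = 2·(1/2)^21 = 2^{1 − 21} = 1/1048576.
Summing: E[X] = C(30, 7) · 2^{1 − 21} = 2035800 · 1/1048576 = 254475/131072.
Numerically: E[X] ≈ 1.941490.

E[X] = C(30,7)·2^(1−C(7,2)) = 254475/131072 ≈ 1.941490.


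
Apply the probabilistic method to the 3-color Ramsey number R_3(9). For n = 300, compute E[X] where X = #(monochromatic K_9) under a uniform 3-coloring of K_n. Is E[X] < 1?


E[X] = C(300, 9) · 3^{1 − 36} = 48052241692154700 · 3^{−35} = 48052241692154700/50031545098999707.
As a reduced fraction: E[X] = 16017413897384900/16677181699666569 ≈ 0.96044.
Is E[X] < 1? YES.
Since E[X] < 1, there exists a 3-coloring of K_{300} with no monochromatic K_9; hence R_3(9) > 300.

E[X] = 16017413897384900/16677181699666569 ≈ 0.96044; E[X] < 1, so R_3(9) > 300.


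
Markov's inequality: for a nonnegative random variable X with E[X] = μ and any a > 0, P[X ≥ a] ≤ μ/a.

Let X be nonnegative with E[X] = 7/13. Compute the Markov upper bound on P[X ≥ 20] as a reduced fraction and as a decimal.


μ = E[X] = 7/13, a = 20.
Markov: P[X ≥ 20] ≤ μ/a = (7/13)/20 = 7/260.
Numerically: ≈ 0.027.
(Since a = 20 > μ = 0.538, the bound 7/260 is < 1 and informative.)

P[X ≥ 20] ≤ 7/260 ≈ 0.027.


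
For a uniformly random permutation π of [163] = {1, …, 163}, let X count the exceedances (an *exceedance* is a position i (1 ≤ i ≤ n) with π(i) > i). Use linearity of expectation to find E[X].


Write X = Σ_{i=1}^{163} X_i, where X_i = 1_{π(i) > i}.
For each fixed i, π(i) is uniform over {1, …, 163} (marginal of a uniform permutation), so P[π(i) > i] = (n − i)/n. Summing: Σ_{i=1}^{163} (n − i)/n = (0 + 1 + … + 162)/163 = 163(163 − 1)/(2·163) = (163 − 1)/2.
Hence E[X] = Σ_{i=1}^{163} (163 − i)/163 = 81 ≈ 81.000.

E[X] = 81 = 81.000.


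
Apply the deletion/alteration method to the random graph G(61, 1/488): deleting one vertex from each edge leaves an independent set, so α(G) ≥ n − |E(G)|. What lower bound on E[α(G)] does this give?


E[|E(G)|] = C(61, 2)·p = 1830 · (1/488) = 15/4.
E[α(G)] ≥ n − E[|E(G)|] = 61 − 15/4 = 229/4.
Numerically: ≈ 57.250000.
(This is only a lower bound; the true E[α(G)] may be larger.)

E[α(G)] ≥ 229/4 ≈ 57.250000.


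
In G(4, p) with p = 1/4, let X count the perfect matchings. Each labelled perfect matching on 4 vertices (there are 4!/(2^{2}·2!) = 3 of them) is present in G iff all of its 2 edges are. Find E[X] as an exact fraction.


K_4 has 4!/(2^{2}·2!) = 3 labelled perfect matchings.
For each such perfect matching H, let X_H = 1 if all 2 edges of H are present in G. Then P[X_H = 1] = p^{2} = (1/4)^{2} = 1/16.
Summing the indicators: E[X] = Σ_H E[X_H] = 3 · p^{2} = 3 · 1/16 = 3/16.
Numerically: E[X] ≈ 0.1875.

E[X] = 3 · (1/4)^{2} = 3/16 ≈ 0.1875.


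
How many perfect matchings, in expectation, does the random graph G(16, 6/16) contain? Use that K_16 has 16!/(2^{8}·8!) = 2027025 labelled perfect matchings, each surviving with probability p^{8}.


K_16 has 16!/(2^{8}·8!) = 2027025 labelled perfect matchings.
For each such perfect matching H, let X_H = 1 if all 8 edges of H are present in G. Then P[X_H = 1] = p^{8} = (3/8)^{8} = 6561/16777216.
Summing the indicators: E[X] = Σ_H E[X_H] = 2027025 · p^{8} = 2027025 · 6561/16777216 = 13299311025/16777216.
Numerically: E[X] ≈ 792.7.

E[X] = 2027025 · (3/8)^{8} = 13299311025/16777216 ≈ 792.7.


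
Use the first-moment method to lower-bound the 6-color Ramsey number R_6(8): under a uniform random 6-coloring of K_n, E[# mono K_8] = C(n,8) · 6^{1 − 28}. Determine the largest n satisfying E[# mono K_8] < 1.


We need C(n, 8) · 6^{1 − 28} < 1, i.e. C(n, 8) < 6^{28 − 1} = 1023490369077469249536.
Check values of n near the boundary:
  n = 1592: C(1592, 8) = 1005480414540892933435; 1005480414540892933435 < 1023490369077469249536? YES
  n = 1593: C(1593, 8) = 1010555394551193970323; 1010555394551193970323 < 1023490369077469249536? YES
  n = 1594: C(1594, 8) = 1015652773590544255167; 1015652773590544255167 < 1023490369077469249536? YES
  n = 1595: C(1595, 8) = 1020772636343363633895; 1020772636343363633895 < 1023490369077469249536? YES
  n = 1596: C(1596, 8) = 1025915067760710553965; 1025915067760710553965 < 1023490369077469249536? NO
  n = 1597: C(1597, 8) = 1031080153060953275445; 1031080153060953275445 < 1023490369077469249536? NO
The largest n with C(n, 8) < 1023490369077469249536 is n = 1595 (where E[X] = 113419181815929292655/113721152119718805504 ≈ 0.9973). Hence R_6(8) > 1595, i.e. R_6(8) ≥ 1596.

Largest n = 1595; hence R_6(8) > 1595.


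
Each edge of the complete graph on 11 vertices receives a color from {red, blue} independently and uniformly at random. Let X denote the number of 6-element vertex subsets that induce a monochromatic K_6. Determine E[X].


Let X = Σ_S X_S over the C(11, 6) = 462 subsets S of size 6, where X_S = 1 if the K_6 on S is monochromatic.
For a fixed S, the K_6 on S has C(6, 2) = 15 edges. P[all 15 edges red] = (1/2)^15, and likewise for blue, so P[monochromatic] = 2·(1/2)^15 = 2^{1 − 15} = 1/16384.
By linearity of expectation: E[X] = C(11, 6) · 2^{1 − 15} = 462 · 1/16384 = 231/8192.
Numerically: E[X] ≈ 0.028.

E[X] = C(11,6)·2^(1−C(6,2)) = 231/8192 ≈ 0.028.


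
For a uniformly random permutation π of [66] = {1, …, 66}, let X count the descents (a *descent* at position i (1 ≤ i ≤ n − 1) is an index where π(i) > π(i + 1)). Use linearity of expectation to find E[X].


Write X = Σ X_I over i = 1, …, 65, with X_I the indicator of one descent.
There are 65 indicators.
For each fixed i, the pair (π(i), π(i+1)) is a uniformly random ordered pair of distinct values from {1, …, 66}; by symmetry P[π(i) > π(i+1)] = 1/2.
By linearity: E[X] = 65 · (1/2) = (66 − 1) · (1/2) = 65/2 ≈ 32.50000.

E[X] = 65/2 = 32.50000.


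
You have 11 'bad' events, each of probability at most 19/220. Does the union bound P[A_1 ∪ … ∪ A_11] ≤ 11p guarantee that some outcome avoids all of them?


Union bound: P[∪_{i=1}^{11} A_i] ≤ Σ_i P[A_i] ≤ 11·p = 11·(19/220) = 19/20.
Numerically: 19/20 ≈ 0.950000.
Is 19/20 < 1? YES.
Since P[∪ A_i] ≤ 19/20 < 1, the complement has P[∩ A_i^c] ≥ 1 − 19/20 = 1/20 > 0, so some outcome avoids every A_i.

11·p = 19/20 ≈ 0.950000; existence CERTIFIED by the union bound.


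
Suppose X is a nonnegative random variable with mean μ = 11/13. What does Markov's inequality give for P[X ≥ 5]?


μ = E[X] = 11/13, a = 5.
Markov: P[X ≥ 5] ≤ μ/a = (11/13)/5 = 11/65.
Numerically: ≈ 0.16923.
(Since a = 5 > μ = 0.84615, the bound 11/65 is < 1 and informative.)

P[X ≥ 5] ≤ 11/65 ≈ 0.16923.


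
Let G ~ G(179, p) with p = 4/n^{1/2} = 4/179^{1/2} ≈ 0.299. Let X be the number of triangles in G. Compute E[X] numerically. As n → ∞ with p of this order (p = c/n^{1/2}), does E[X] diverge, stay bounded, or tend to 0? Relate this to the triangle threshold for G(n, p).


Number of potential triangles: C(179, 3) = 939929.
Each occurs with probability p³ ≈ (0.299)³ ≈ 2.672394e-02.
By linearity: E[X] = C(179, 3)·p³ ≈ 939929 · 2.672394e-02 ≈ 25118.6027.
Since α = 1/2 < 1, p = c/n^{1/2} ≫ 1/n is above the triangle threshold p ~ 1/n. Asymptotically E[X] ~ (c³/6)·n^{3(1−α)} = (4³/6)·n^{1.5} → ∞; triangles are abundant w.h.p.

E[X] ≈ 25118.6027; in regime p = Θ(1/n^{1/2}) E[X] diverges (above the triangle threshold p ~ 1/n).


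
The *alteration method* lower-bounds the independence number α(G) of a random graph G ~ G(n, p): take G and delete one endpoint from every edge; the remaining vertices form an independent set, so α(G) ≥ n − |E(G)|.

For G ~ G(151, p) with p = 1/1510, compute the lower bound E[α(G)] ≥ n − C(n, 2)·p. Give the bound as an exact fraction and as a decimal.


E[|E(G)|] = C(151, 2)·p = 11325 · (1/1510) = 15/2.
E[α(G)] ≥ n − E[|E(G)|] = 151 − 15/2 = 287/2.
Numerically: ≈ 143.500.
(This is only a lower bound; the true E[α(G)] may be larger.)

E[α(G)] ≥ 287/2 ≈ 143.500.


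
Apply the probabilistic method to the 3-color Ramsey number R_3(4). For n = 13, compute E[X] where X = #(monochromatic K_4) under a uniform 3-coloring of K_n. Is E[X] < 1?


E[X] = C(13, 4) · 3^{1 − 6} = 715 · 3^{−5} = 715/243.
As a reduced fraction: E[X] = 715/243 ≈ 2.9423868.
Is E[X] < 1? NO.
Since E[X] ≥ 1, the first-moment bound is inconclusive at n = 13; it does NOT by itself certify R_3(4) > 13.

E[X] = 715/243 ≈ 2.9423868; E[X] ≥ 1; first-moment method inconclusive here.


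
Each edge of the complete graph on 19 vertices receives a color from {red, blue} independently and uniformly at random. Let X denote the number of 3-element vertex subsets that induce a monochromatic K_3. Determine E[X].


Let X = Σ_S X_S over the C(19, 3) = 969 subsets S of size 3, where X_S = 1 if the K_3 on S is monochromatic.
For a fixed S, the K_3 on S has C(3, 2) = 3 edges. P[all 3 edges red] = (1/2)^3, and likewise for blue, so P[monochromatic] = 2·(1/2)^3 = 2^{1 − 3} = 1/4.
By linearity: E[X] = C(19, 3) · 2^{1 − 3} = 969 · 1/4 = 969/4.
Numerically: E[X] ≈ 242.250.

E[X] = C(19,3)·2^(1−C(3,2)) = 969/4 ≈ 242.250.


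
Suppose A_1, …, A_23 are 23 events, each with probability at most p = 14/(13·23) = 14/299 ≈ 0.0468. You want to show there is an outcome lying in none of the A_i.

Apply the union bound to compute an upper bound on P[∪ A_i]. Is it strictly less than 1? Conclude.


Union bound: P[∪_{i=1}^{23} A_i] ≤ Σ_i P[A_i] ≤ 23·p = 23·(14/299) = 14/13.
Numerically: 14/13 ≈ 1.0769.
Is 14/13 < 1? NO.
Since the bound 14/13 is ≥ 1, the union bound is uninformative here; it does NOT by itself certify existence.

23·p = 14/13 ≈ 1.0769; existence NOT certified by the union bound.


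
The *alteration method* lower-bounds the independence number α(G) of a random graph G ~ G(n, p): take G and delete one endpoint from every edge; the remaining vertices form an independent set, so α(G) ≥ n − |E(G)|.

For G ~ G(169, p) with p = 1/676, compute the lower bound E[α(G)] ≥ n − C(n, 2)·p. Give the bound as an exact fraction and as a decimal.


E[|E(G)|] = C(169, 2)·p = 14196 · (1/676) = 21.
E[α(G)] ≥ n − E[|E(G)|] = 169 − 21 = 148.
Numerically: ≈ 148.000000.
(This is only a lower bound; the true E[α(G)] may be larger.)

E[α(G)] ≥ 148 ≈ 148.000000.


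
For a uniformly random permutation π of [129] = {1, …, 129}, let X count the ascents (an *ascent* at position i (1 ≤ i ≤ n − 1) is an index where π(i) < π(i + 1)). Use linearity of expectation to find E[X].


Write X = Σ X_I over i = 1, …, 128, with X_I the indicator of one ascent.
There are 128 indicators.
For each fixed i, the pair (π(i), π(i+1)) is a uniformly random ordered pair of distinct values from {1, …, 129}; by symmetry P[π(i) < π(i+1)] = 1/2.
By linearity: E[X] = 128 · (1/2) = (129 − 1) · (1/2) = 64 ≈ 64.000000.

E[X] = 64 = 64.000000.
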